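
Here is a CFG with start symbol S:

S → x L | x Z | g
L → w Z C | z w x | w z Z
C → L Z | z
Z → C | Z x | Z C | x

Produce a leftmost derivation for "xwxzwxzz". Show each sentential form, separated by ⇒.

S ⇒ xL ⇒ xwZC ⇒ xwxC ⇒ xwxLZ ⇒ xwxzwxZ ⇒ xwxzwxZC ⇒ xwxzwxCC ⇒ xwxzwxzC ⇒ xwxzwxzz

S ⇒ xL   [S → x L]
xL ⇒ xwZC   [L → w Z C]
xwZC ⇒ xwxC   [Z → x]
xwxC ⇒ xwxLZ   [C → L Z]
xwxLZ ⇒ xwxzwxZ   [L → z w x]
xwxzwxZ ⇒ xwxzwxZC   [Z → Z C]
xwxzwxZC ⇒ xwxzwxCC   [Z → C]
xwxzwxCC ⇒ xwxzwxzC   [C → z]
xwxzwxzC ⇒ xwxzwxzz   [C → z]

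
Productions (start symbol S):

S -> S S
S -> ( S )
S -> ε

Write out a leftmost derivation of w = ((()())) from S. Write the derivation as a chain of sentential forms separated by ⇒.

S⇒(S)⇒((S))⇒((SS))⇒((SSS))⇒(((S)SS))⇒((()SS))⇒((()(S)S))⇒((()()S))⇒((()()))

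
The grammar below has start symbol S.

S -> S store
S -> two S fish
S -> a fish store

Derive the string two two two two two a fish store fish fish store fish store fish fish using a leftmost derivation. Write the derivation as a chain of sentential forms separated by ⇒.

S ⇒ two S fish ⇒ two two S fish fish ⇒ two two S store fish fish ⇒ two two two S fish store fish fish ⇒ two two two S store fish store fish fish ⇒ two two two two S fish store fish store fish fish ⇒ two two two two two S fish fish store fish store fish fish ⇒ two two two two two a fish store fish fish store fish store fish fish

S ⇒ two S fish   [S -> two S fish]
two S fish ⇒ two two S fish fish   [S -> two S fish]
two two S fish fish ⇒ two two S store fish fish   [S -> S store]
two two S store fish fish ⇒ two two two S fish store fish fish   [S -> two S fish]
two two two S fish store fish fish ⇒ two two two S store fish store fish fish   [S -> S store]
two two two S store fish store fish fish ⇒ two two two two S fish store fish store fish fish   [S -> two S fish]
two two two two S fish store fish store fish fish ⇒ two two two two two S fish fish store fish store fish fish   [S -> two S fish]
two two two two two S fish fish store fish store fish fish ⇒ two two two two two a fish store fish fish store fish store fish fish   [S -> a fish store]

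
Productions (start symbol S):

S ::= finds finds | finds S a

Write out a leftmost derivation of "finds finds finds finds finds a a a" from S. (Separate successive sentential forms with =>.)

S => finds S a   [S ::= finds S a]
finds S a => finds finds S a a   [S ::= finds S a]
finds finds S a a => finds finds finds S a a a   [S ::= finds S a]
finds finds finds S a a a => finds finds finds finds finds a a a   [S ::= finds finds]

S => finds S a => finds finds S a a => finds finds finds S a a a => finds finds finds finds finds a a a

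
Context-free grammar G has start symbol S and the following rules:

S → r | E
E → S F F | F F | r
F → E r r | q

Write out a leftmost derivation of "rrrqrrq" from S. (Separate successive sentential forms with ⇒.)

S ⇒ E ⇒ FF ⇒ ErrF ⇒ FFrrF ⇒ ErrFrrF ⇒ rrrFrrF ⇒ rrrqrrF ⇒ rrrqrrq

S ⇒ E   [S → E]
E ⇒ FF   [E → F F]
FF ⇒ ErrF   [F → E r r]
ErrF ⇒ FFrrF   [E → F F]
FFrrF ⇒ ErrFrrF   [F → E r r]
ErrFrrF ⇒ rrrFrrF   [E → r]
rrrFrrF ⇒ rrrqrrF   [F → q]
rrrqrrF ⇒ rrrqrrq   [F → q]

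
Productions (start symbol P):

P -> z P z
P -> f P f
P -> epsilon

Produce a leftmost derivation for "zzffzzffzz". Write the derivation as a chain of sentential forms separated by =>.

P=>zPz=>zzPzz=>zzfPfzz=>zzffPffzz=>zzffzPzffzz=>zzffzzffzz

P => zPz   [P -> z P z]
zPz => zzPzz   [P -> z P z]
zzPzz => zzfPfzz   [P -> f P f]
zzfPfzz => zzffPffzz   [P -> f P f]
zzffPffzz => zzffzPzffzz   [P -> z P z]
zzffzPzffzz => zzffzzffzz   [P -> epsilon]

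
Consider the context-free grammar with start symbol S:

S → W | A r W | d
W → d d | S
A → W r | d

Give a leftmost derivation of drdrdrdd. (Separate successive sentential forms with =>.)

S => ArW   [S → A r W]
ArW => drW   [A → d]
drW => drS   [W → S]
drS => drArW   [S → A r W]
drArW => drdrW   [A → d]
drdrW => drdrS   [W → S]
drdrS => drdrArW   [S → A r W]
drdrArW => drdrdrW   [A → d]
drdrdrW => drdrdrdd   [W → d d]

S => ArW => drW => drS => drArW => drdrW => drdrS => drdrArW => drdrdrW => drdrdrdd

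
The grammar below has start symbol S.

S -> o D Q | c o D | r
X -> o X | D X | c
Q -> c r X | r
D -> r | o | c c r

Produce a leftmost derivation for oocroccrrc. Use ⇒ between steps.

S ⇒ oDQ   [S -> o D Q]
oDQ ⇒ ooQ   [D -> o]
ooQ ⇒ oocrX   [Q -> c r X]
oocrX ⇒ oocroX   [X -> o X]
oocroX ⇒ oocroDX   [X -> D X]
oocroDX ⇒ oocroccrX   [D -> c c r]
oocroccrX ⇒ oocroccrDX   [X -> D X]
oocroccrDX ⇒ oocroccrrX   [D -> r]
oocroccrrX ⇒ oocroccrrc   [X -> c]

S ⇒ oDQ ⇒ ooQ ⇒ oocrX ⇒ oocroX ⇒ oocroDX ⇒ oocroccrX ⇒ oocroccrDX ⇒ oocroccrrX ⇒ oocroccrrc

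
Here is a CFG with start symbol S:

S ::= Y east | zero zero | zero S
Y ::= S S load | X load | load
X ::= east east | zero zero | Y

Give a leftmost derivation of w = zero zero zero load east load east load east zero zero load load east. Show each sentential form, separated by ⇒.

S ⇒ zero S ⇒ zero Y east ⇒ zero X load east ⇒ zero Y load east ⇒ zero S S load load east ⇒ zero Y east S load load east ⇒ zero S S load east S load load east ⇒ zero zero S S load east S load load east ⇒ zero zero zero S S load east S load load east ⇒ zero zero zero Y east S load east S load load east ⇒ zero zero zero load east S load east S load load east ⇒ zero zero zero load east Y east load east S load load east ⇒ zero zero zero load east load east load east S load load east ⇒ zero zero zero load east load east load east zero zero load load east

S ⇒ zero S   [S ::= zero S]
zero S ⇒ zero Y east   [S ::= Y east]
zero Y east ⇒ zero X load east   [Y ::= X load]
zero X load east ⇒ zero Y load east   [X ::= Y]
zero Y load east ⇒ zero S S load load east   [Y ::= S S load]
zero S S load load east ⇒ zero Y east S load load east   [S ::= Y east]
zero Y east S load load east ⇒ zero S S load east S load load east   [Y ::= S S load]
zero S S load east S load load east ⇒ zero zero S S load east S load load east   [S ::= zero S]
zero zero S S load east S load load east ⇒ zero zero zero S S load east S load load east   [S ::= zero S]
zero zero zero S S load east S load load east ⇒ zero zero zero Y east S load east S load load east   [S ::= Y east]
zero zero zero Y east S load east S load load east ⇒ zero zero zero load east S load east S load load east   [Y ::= load]
zero zero zero load east S load east S load load east ⇒ zero zero zero load east Y east load east S load load east   [S ::= Y east]
zero zero zero load east Y east load east S load load east ⇒ zero zero zero load east load east load east S load load east   [Y ::= load]
zero zero zero load east load east load east S load load east ⇒ zero zero zero load east load east load east zero zero load load east   [S ::= zero zero]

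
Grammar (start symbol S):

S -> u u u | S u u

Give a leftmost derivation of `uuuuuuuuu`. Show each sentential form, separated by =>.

S => Suu => Suuuu => Suuuuuu => uuuuuuuuu

S => Suu   [S -> S u u]
Suu => Suuuu   [S -> S u u]
Suuuu => Suuuuuu   [S -> S u u]
Suuuuuu => uuuuuuuuu   [S -> u u u]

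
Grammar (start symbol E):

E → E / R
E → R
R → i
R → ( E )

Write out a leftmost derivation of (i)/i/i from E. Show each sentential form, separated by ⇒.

E ⇒ E/R ⇒ E/R/R ⇒ R/R/R ⇒ (E)/R/R ⇒ (R)/R/R ⇒ (i)/R/R ⇒ (i)/i/R ⇒ (i)/i/i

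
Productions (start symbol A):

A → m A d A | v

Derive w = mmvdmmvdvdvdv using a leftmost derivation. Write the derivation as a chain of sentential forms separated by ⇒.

A⇒mAdA⇒mmAdAdA⇒mmvdAdA⇒mmvdmAdAdA⇒mmvdmmAdAdAdA⇒mmvdmmvdAdAdA⇒mmvdmmvdvdAdA⇒mmvdmmvdvdvdA⇒mmvdmmvdvdvdv

A ⇒ mAdA   [A → m A d A]
mAdA ⇒ mmAdAdA   [A → m A d A]
mmAdAdA ⇒ mmvdAdA   [A → v]
mmvdAdA ⇒ mmvdmAdAdA   [A → m A d A]
mmvdmAdAdA ⇒ mmvdmmAdAdAdA   [A → m A d A]
mmvdmmAdAdAdA ⇒ mmvdmmvdAdAdA   [A → v]
mmvdmmvdAdAdA ⇒ mmvdmmvdvdAdA   [A → v]
mmvdmmvdvdAdA ⇒ mmvdmmvdvdvdA   [A → v]
mmvdmmvdvdvdA ⇒ mmvdmmvdvdvdv   [A → v]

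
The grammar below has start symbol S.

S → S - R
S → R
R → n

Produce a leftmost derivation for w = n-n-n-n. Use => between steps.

S => S-R => S-R-R => S-R-R-R => R-R-R-R => n-R-R-R => n-n-R-R => n-n-n-R => n-n-n-n

S => S-R   [S → S - R]
S-R => S-R-R   [S → S - R]
S-R-R => S-R-R-R   [S → S - R]
S-R-R-R => R-R-R-R   [S → R]
R-R-R-R => n-R-R-R   [R → n]
n-R-R-R => n-n-R-R   [R → n]
n-n-R-R => n-n-n-R   [R → n]
n-n-n-R => n-n-n-n   [R → n]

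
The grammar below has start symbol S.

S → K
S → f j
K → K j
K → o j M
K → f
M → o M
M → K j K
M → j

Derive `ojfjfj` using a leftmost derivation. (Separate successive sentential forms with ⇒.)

S ⇒ K ⇒ ojM ⇒ ojKjK ⇒ ojfjK ⇒ ojfjKj ⇒ ojfjfj

S ⇒ K   [S → K]
K ⇒ ojM   [K → o j M]
ojM ⇒ ojKjK   [M → K j K]
ojKjK ⇒ ojfjK   [K → f]
ojfjK ⇒ ojfjKj   [K → K j]
ojfjKj ⇒ ojfjfj   [K → f]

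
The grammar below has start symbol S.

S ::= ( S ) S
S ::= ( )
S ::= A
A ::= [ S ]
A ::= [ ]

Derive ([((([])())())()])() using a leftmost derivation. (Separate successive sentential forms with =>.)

S => (S)S => (A)S => ([S])S => ([(S)S])S => ([((S)S)S])S => ([(((S)S)S)S])S => ([(((A)S)S)S])S => ([((([])S)S)S])S => ([((([])())S)S])S => ([((([])())())S])S => ([((([])())())()])S => ([((([])())())()])()

S => (S)S   [S ::= ( S ) S]
(S)S => (A)S   [S ::= A]
(A)S => ([S])S   [A ::= [ S ]]
([S])S => ([(S)S])S   [S ::= ( S ) S]
([(S)S])S => ([((S)S)S])S   [S ::= ( S ) S]
([((S)S)S])S => ([(((S)S)S)S])S   [S ::= ( S ) S]
([(((S)S)S)S])S => ([(((A)S)S)S])S   [S ::= A]
([(((A)S)S)S])S => ([((([])S)S)S])S   [A ::= [ ]]
([((([])S)S)S])S => ([((([])())S)S])S   [S ::= ( )]
([((([])())S)S])S => ([((([])())())S])S   [S ::= ( )]
([((([])())())S])S => ([((([])())())()])S   [S ::= ( )]
([((([])())())()])S => ([((([])())())()])()   [S ::= ( )]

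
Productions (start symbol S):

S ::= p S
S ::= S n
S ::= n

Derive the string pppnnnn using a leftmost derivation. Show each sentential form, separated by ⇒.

S ⇒ pS   [S ::= p S]
pS ⇒ pSn   [S ::= S n]
pSn ⇒ ppSn   [S ::= p S]
ppSn ⇒ ppSnn   [S ::= S n]
ppSnn ⇒ pppSnn   [S ::= p S]
pppSnn ⇒ pppSnnn   [S ::= S n]
pppSnnn ⇒ pppnnnn   [S ::= n]

S ⇒ pS ⇒ pSn ⇒ ppSn ⇒ ppSnn ⇒ pppSnn ⇒ pppSnnn ⇒ pppnnnn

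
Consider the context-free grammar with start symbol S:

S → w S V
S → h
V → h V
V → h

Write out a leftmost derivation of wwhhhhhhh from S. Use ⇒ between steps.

S ⇒ wSV   [S → w S V]
wSV ⇒ wwSVV   [S → w S V]
wwSVV ⇒ wwhVV   [S → h]
wwhVV ⇒ wwhhVV   [V → h V]
wwhhVV ⇒ wwhhhVV   [V → h V]
wwhhhVV ⇒ wwhhhhV   [V → h]
wwhhhhV ⇒ wwhhhhhV   [V → h V]
wwhhhhhV ⇒ wwhhhhhhV   [V → h V]
wwhhhhhhV ⇒ wwhhhhhhh   [V → h]

S⇒wSV⇒wwSVV⇒wwhVV⇒wwhhVV⇒wwhhhVV⇒wwhhhhV⇒wwhhhhhV⇒wwhhhhhhV⇒wwhhhhhhh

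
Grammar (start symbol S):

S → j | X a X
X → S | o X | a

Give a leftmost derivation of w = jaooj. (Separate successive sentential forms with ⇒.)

S⇒XaX⇒SaX⇒jaX⇒jaoX⇒jaooX⇒jaooS⇒jaooj

S ⇒ XaX   [S → X a X]
XaX ⇒ SaX   [X → S]
SaX ⇒ jaX   [S → j]
jaX ⇒ jaoX   [X → o X]
jaoX ⇒ jaooX   [X → o X]
jaooX ⇒ jaooS   [X → S]
jaooS ⇒ jaooj   [S → j]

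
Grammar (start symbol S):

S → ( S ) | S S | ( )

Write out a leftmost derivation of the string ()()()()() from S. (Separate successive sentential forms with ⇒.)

S ⇒ SS ⇒ SSS ⇒ SSSS ⇒ SSSSS ⇒ ()SSSS ⇒ ()()SSS ⇒ ()()()SS ⇒ ()()()()S ⇒ ()()()()()

S ⇒ SS   [S → S S]
SS ⇒ SSS   [S → S S]
SSS ⇒ SSSS   [S → S S]
SSSS ⇒ SSSSS   [S → S S]
SSSSS ⇒ ()SSSS   [S → ( )]
()SSSS ⇒ ()()SSS   [S → ( )]
()()SSS ⇒ ()()()SS   [S → ( )]
()()()SS ⇒ ()()()()S   [S → ( )]
()()()()S ⇒ ()()()()()   [S → ( )]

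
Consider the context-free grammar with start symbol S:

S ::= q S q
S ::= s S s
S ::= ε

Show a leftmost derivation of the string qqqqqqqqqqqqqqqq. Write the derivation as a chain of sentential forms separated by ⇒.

S ⇒ qSq ⇒ qqSqq ⇒ qqqSqqq ⇒ qqqqSqqqq ⇒ qqqqqSqqqqq ⇒ qqqqqqSqqqqqq ⇒ qqqqqqqSqqqqqqq ⇒ qqqqqqqqSqqqqqqqq ⇒ qqqqqqqqqqqqqqqq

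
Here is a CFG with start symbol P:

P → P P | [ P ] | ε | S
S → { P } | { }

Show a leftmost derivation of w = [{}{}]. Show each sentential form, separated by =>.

P => PP => [P]P => [PP]P => [SP]P => [{}P]P => [{}S]P => [{}{}]P => [{}{}]

P => PP   [P → P P]
PP => [P]P   [P → [ P ]]
[P]P => [PP]P   [P → P P]
[PP]P => [SP]P   [P → S]
[SP]P => [{}P]P   [S → { }]
[{}P]P => [{}S]P   [P → S]
[{}S]P => [{}{}]P   [S → { }]
[{}{}]P => [{}{}]   [P → ε]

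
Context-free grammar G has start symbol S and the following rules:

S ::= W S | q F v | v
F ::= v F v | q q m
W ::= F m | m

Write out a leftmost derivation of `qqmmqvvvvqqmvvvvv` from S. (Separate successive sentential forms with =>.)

S=>WS=>FmS=>qqmmS=>qqmmqFv=>qqmmqvFvv=>qqmmqvvFvvv=>qqmmqvvvFvvvv=>qqmmqvvvvFvvvvv=>qqmmqvvvvqqmvvvvv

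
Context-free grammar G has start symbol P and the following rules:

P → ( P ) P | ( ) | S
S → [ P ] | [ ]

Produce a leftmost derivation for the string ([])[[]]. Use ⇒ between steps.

P ⇒ (P)P ⇒ (S)P ⇒ ([])P ⇒ ([])S ⇒ ([])[P] ⇒ ([])[S] ⇒ ([])[[]]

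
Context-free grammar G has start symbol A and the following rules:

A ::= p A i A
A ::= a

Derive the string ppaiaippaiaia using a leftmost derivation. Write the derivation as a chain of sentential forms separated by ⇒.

A ⇒ pAiA ⇒ ppAiAiA ⇒ ppaiAiA ⇒ ppaiaiA ⇒ ppaiaipAiA ⇒ ppaiaippAiAiA ⇒ ppaiaippaiAiA ⇒ ppaiaippaiaiA ⇒ ppaiaippaiaia

A ⇒ pAiA   [A ::= p A i A]
pAiA ⇒ ppAiAiA   [A ::= p A i A]
ppAiAiA ⇒ ppaiAiA   [A ::= a]
ppaiAiA ⇒ ppaiaiA   [A ::= a]
ppaiaiA ⇒ ppaiaipAiA   [A ::= p A i A]
ppaiaipAiA ⇒ ppaiaippAiAiA   [A ::= p A i A]
ppaiaippAiAiA ⇒ ppaiaippaiAiA   [A ::= a]
ppaiaippaiAiA ⇒ ppaiaippaiaiA   [A ::= a]
ppaiaippaiaiA ⇒ ppaiaippaiaia   [A ::= a]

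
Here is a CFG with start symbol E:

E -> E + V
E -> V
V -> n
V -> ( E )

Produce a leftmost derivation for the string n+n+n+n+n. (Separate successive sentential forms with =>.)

E => E+V   [E -> E + V]
E+V => E+V+V   [E -> E + V]
E+V+V => E+V+V+V   [E -> E + V]
E+V+V+V => E+V+V+V+V   [E -> E + V]
E+V+V+V+V => V+V+V+V+V   [E -> V]
V+V+V+V+V => n+V+V+V+V   [V -> n]
n+V+V+V+V => n+n+V+V+V   [V -> n]
n+n+V+V+V => n+n+n+V+V   [V -> n]
n+n+n+V+V => n+n+n+n+V   [V -> n]
n+n+n+n+V => n+n+n+n+n   [V -> n]

E => E+V => E+V+V => E+V+V+V => E+V+V+V+V => V+V+V+V+V => n+V+V+V+V => n+n+V+V+V => n+n+n+V+V => n+n+n+n+V => n+n+n+n+n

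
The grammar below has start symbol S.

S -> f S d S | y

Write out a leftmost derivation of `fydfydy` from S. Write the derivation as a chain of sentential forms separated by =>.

S => fSdS => fydS => fydfSdS => fydfydS => fydfydy

S => fSdS   [S -> f S d S]
fSdS => fydS   [S -> y]
fydS => fydfSdS   [S -> f S d S]
fydfSdS => fydfydS   [S -> y]
fydfydS => fydfydy   [S -> y]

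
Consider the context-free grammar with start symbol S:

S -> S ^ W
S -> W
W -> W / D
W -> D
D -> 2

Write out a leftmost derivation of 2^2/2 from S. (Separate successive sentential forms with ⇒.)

S ⇒ S^W   [S -> S ^ W]
S^W ⇒ W^W   [S -> W]
W^W ⇒ D^W   [W -> D]
D^W ⇒ 2^W   [D -> 2]
2^W ⇒ 2^W/D   [W -> W / D]
2^W/D ⇒ 2^D/D   [W -> D]
2^D/D ⇒ 2^2/D   [D -> 2]
2^2/D ⇒ 2^2/2   [D -> 2]

S ⇒ S^W ⇒ W^W ⇒ D^W ⇒ 2^W ⇒ 2^W/D ⇒ 2^D/D ⇒ 2^2/D ⇒ 2^2/2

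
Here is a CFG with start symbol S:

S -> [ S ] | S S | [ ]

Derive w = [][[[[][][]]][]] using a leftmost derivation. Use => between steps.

S => SS => []S => [][S] => [][SS] => [][[S]S] => [][[[S]]S] => [][[[SS]]S] => [][[[[]S]]S] => [][[[[]SS]]S] => [][[[[][]S]]S] => [][[[[][][]]]S] => [][[[[][][]]][]]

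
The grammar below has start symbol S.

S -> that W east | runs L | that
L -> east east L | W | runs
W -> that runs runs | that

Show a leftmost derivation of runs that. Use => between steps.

S => runs L   [S -> runs L]
runs L => runs W   [L -> W]
runs W => runs that   [W -> that]

S => runs L => runs W => runs that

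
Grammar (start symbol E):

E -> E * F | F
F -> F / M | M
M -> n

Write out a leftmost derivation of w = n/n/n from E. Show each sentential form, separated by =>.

E => F   [E -> F]
F => F/M   [F -> F / M]
F/M => F/M/M   [F -> F / M]
F/M/M => M/M/M   [F -> M]
M/M/M => n/M/M   [M -> n]
n/M/M => n/n/M   [M -> n]
n/n/M => n/n/n   [M -> n]

E => F => F/M => F/M/M => M/M/M => n/M/M => n/n/M => n/n/n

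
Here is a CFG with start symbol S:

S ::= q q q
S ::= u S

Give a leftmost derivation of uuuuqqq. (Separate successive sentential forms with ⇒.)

S ⇒ uS   [S ::= u S]
uS ⇒ uuS   [S ::= u S]
uuS ⇒ uuuS   [S ::= u S]
uuuS ⇒ uuuuS   [S ::= u S]
uuuuS ⇒ uuuuqqq   [S ::= q q q]

S ⇒ uS ⇒ uuS ⇒ uuuS ⇒ uuuuS ⇒ uuuuqqq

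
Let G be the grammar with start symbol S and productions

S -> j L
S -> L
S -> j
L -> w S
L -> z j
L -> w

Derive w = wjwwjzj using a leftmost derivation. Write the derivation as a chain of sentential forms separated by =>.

S => L   [S -> L]
L => wS   [L -> w S]
wS => wjL   [S -> j L]
wjL => wjwS   [L -> w S]
wjwS => wjwL   [S -> L]
wjwL => wjwwS   [L -> w S]
wjwwS => wjwwjL   [S -> j L]
wjwwjL => wjwwjzj   [L -> z j]

S => L => wS => wjL => wjwS => wjwL => wjwwS => wjwwjL => wjwwjzj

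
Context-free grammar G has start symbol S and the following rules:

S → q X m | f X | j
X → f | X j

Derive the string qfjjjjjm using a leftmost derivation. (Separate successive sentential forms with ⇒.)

S ⇒ qXm ⇒ qXjm ⇒ qXjjm ⇒ qXjjjm ⇒ qXjjjjm ⇒ qXjjjjjm ⇒ qfjjjjjm

S ⇒ qXm   [S → q X m]
qXm ⇒ qXjm   [X → X j]
qXjm ⇒ qXjjm   [X → X j]
qXjjm ⇒ qXjjjm   [X → X j]
qXjjjm ⇒ qXjjjjm   [X → X j]
qXjjjjm ⇒ qXjjjjjm   [X → X j]
qXjjjjjm ⇒ qfjjjjjm   [X → f]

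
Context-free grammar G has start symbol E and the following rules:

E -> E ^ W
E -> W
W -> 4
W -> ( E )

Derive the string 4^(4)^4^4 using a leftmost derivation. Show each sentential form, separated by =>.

E => E^W => E^W^W => E^W^W^W => W^W^W^W => 4^W^W^W => 4^(E)^W^W => 4^(W)^W^W => 4^(4)^W^W => 4^(4)^4^W => 4^(4)^4^4

E => E^W   [E -> E ^ W]
E^W => E^W^W   [E -> E ^ W]
E^W^W => E^W^W^W   [E -> E ^ W]
E^W^W^W => W^W^W^W   [E -> W]
W^W^W^W => 4^W^W^W   [W -> 4]
4^W^W^W => 4^(E)^W^W   [W -> ( E )]
4^(E)^W^W => 4^(W)^W^W   [E -> W]
4^(W)^W^W => 4^(4)^W^W   [W -> 4]
4^(4)^W^W => 4^(4)^4^W   [W -> 4]
4^(4)^4^W => 4^(4)^4^4   [W -> 4]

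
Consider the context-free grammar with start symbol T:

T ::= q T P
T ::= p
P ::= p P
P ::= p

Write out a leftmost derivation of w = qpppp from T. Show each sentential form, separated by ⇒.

T ⇒ qTP   [T ::= q T P]
qTP ⇒ qpP   [T ::= p]
qpP ⇒ qppP   [P ::= p P]
qppP ⇒ qpppP   [P ::= p P]
qpppP ⇒ qpppp   [P ::= p]

T⇒qTP⇒qpP⇒qppP⇒qpppP⇒qpppp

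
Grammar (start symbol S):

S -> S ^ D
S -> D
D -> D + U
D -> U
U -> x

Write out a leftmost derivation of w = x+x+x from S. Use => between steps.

S => D => D+U => D+U+U => U+U+U => x+U+U => x+x+U => x+x+x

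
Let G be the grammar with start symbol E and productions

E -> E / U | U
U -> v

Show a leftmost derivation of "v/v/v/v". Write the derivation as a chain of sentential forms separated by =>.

E=>E/U=>E/U/U=>E/U/U/U=>U/U/U/U=>v/U/U/U=>v/v/U/U=>v/v/v/U=>v/v/v/v

E => E/U   [E -> E / U]
E/U => E/U/U   [E -> E / U]
E/U/U => E/U/U/U   [E -> E / U]
E/U/U/U => U/U/U/U   [E -> U]
U/U/U/U => v/U/U/U   [U -> v]
v/U/U/U => v/v/U/U   [U -> v]
v/v/U/U => v/v/v/U   [U -> v]
v/v/v/U => v/v/v/v   [U -> v]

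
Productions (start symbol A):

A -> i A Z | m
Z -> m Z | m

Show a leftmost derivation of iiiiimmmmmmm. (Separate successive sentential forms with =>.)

A => iAZ => iiAZZ => iiiAZZZ => iiiiAZZZZ => iiiiiAZZZZZ => iiiiimZZZZZ => iiiiimmZZZZZ => iiiiimmmZZZZ => iiiiimmmmZZZ => iiiiimmmmmZZ => iiiiimmmmmmZ => iiiiimmmmmmm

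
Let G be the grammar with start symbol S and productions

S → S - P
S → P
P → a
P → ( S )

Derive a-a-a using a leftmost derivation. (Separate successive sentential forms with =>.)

S => S-P   [S → S - P]
S-P => S-P-P   [S → S - P]
S-P-P => P-P-P   [S → P]
P-P-P => a-P-P   [P → a]
a-P-P => a-a-P   [P → a]
a-a-P => a-a-a   [P → a]

S => S-P => S-P-P => P-P-P => a-P-P => a-a-P => a-a-a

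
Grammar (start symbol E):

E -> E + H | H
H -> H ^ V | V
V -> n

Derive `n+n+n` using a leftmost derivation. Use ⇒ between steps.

E ⇒ E+H   [E -> E + H]
E+H ⇒ E+H+H   [E -> E + H]
E+H+H ⇒ H+H+H   [E -> H]
H+H+H ⇒ V+H+H   [H -> V]
V+H+H ⇒ n+H+H   [V -> n]
n+H+H ⇒ n+V+H   [H -> V]
n+V+H ⇒ n+n+H   [V -> n]
n+n+H ⇒ n+n+V   [H -> V]
n+n+V ⇒ n+n+n   [V -> n]

E⇒E+H⇒E+H+H⇒H+H+H⇒V+H+H⇒n+H+H⇒n+V+H⇒n+n+H⇒n+n+V⇒n+n+n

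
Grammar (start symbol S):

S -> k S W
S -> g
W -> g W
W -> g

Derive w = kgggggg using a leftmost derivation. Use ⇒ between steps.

S ⇒ kSW ⇒ kgW ⇒ kggW ⇒ kgggW ⇒ kggggW ⇒ kgggggW ⇒ kgggggg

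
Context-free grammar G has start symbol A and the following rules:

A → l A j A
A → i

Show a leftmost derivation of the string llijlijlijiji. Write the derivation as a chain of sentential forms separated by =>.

A => lAjA   [A → l A j A]
lAjA => llAjAjA   [A → l A j A]
llAjAjA => llijAjA   [A → i]
llijAjA => llijlAjAjA   [A → l A j A]
llijlAjAjA => llijlijAjA   [A → i]
llijlijAjA => llijlijlAjAjA   [A → l A j A]
llijlijlAjAjA => llijlijlijAjA   [A → i]
llijlijlijAjA => llijlijlijijA   [A → i]
llijlijlijijA => llijlijlijiji   [A → i]

A => lAjA => llAjAjA => llijAjA => llijlAjAjA => llijlijAjA => llijlijlAjAjA => llijlijlijAjA => llijlijlijijA => llijlijlijiji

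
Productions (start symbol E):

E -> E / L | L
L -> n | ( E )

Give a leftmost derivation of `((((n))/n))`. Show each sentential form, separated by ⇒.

E⇒L⇒(E)⇒(L)⇒((E))⇒((E/L))⇒((L/L))⇒(((E)/L))⇒(((L)/L))⇒((((E))/L))⇒((((L))/L))⇒((((n))/L))⇒((((n))/n))

E ⇒ L   [E -> L]
L ⇒ (E)   [L -> ( E )]
(E) ⇒ (L)   [E -> L]
(L) ⇒ ((E))   [L -> ( E )]
((E)) ⇒ ((E/L))   [E -> E / L]
((E/L)) ⇒ ((L/L))   [E -> L]
((L/L)) ⇒ (((E)/L))   [L -> ( E )]
(((E)/L)) ⇒ (((L)/L))   [E -> L]
(((L)/L)) ⇒ ((((E))/L))   [L -> ( E )]
((((E))/L)) ⇒ ((((L))/L))   [E -> L]
((((L))/L)) ⇒ ((((n))/L))   [L -> n]
((((n))/L)) ⇒ ((((n))/n))   [L -> n]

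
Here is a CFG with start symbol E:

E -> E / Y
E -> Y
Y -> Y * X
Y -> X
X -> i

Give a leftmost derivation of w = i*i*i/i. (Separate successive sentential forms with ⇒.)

E⇒E/Y⇒Y/Y⇒Y*X/Y⇒Y*X*X/Y⇒X*X*X/Y⇒i*X*X/Y⇒i*i*X/Y⇒i*i*i/Y⇒i*i*i/X⇒i*i*i/i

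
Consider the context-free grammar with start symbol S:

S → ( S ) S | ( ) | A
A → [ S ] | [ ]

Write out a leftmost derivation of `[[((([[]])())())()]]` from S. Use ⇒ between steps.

S ⇒ A ⇒ [S] ⇒ [A] ⇒ [[S]] ⇒ [[(S)S]] ⇒ [[((S)S)S]] ⇒ [[(((S)S)S)S]] ⇒ [[(((A)S)S)S]] ⇒ [[((([S])S)S)S]] ⇒ [[((([A])S)S)S]] ⇒ [[((([[]])S)S)S]] ⇒ [[((([[]])())S)S]] ⇒ [[((([[]])())())S]] ⇒ [[((([[]])())())()]]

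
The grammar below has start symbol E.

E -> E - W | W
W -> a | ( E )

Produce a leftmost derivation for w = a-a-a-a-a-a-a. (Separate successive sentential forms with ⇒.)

E ⇒ E-W   [E -> E - W]
E-W ⇒ E-W-W   [E -> E - W]
E-W-W ⇒ E-W-W-W   [E -> E - W]
E-W-W-W ⇒ E-W-W-W-W   [E -> E - W]
E-W-W-W-W ⇒ E-W-W-W-W-W   [E -> E - W]
E-W-W-W-W-W ⇒ E-W-W-W-W-W-W   [E -> E - W]
E-W-W-W-W-W-W ⇒ W-W-W-W-W-W-W   [E -> W]
W-W-W-W-W-W-W ⇒ a-W-W-W-W-W-W   [W -> a]
a-W-W-W-W-W-W ⇒ a-a-W-W-W-W-W   [W -> a]
a-a-W-W-W-W-W ⇒ a-a-a-W-W-W-W   [W -> a]
a-a-a-W-W-W-W ⇒ a-a-a-a-W-W-W   [W -> a]
a-a-a-a-W-W-W ⇒ a-a-a-a-a-W-W   [W -> a]
a-a-a-a-a-W-W ⇒ a-a-a-a-a-a-W   [W -> a]
a-a-a-a-a-a-W ⇒ a-a-a-a-a-a-a   [W -> a]

E ⇒ E-W ⇒ E-W-W ⇒ E-W-W-W ⇒ E-W-W-W-W ⇒ E-W-W-W-W-W ⇒ E-W-W-W-W-W-W ⇒ W-W-W-W-W-W-W ⇒ a-W-W-W-W-W-W ⇒ a-a-W-W-W-W-W ⇒ a-a-a-W-W-W-W ⇒ a-a-a-a-W-W-W ⇒ a-a-a-a-a-W-W ⇒ a-a-a-a-a-a-W ⇒ a-a-a-a-a-a-a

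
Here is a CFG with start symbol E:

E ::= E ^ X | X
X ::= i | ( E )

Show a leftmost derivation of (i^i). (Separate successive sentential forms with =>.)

E=>X=>(E)=>(E^X)=>(X^X)=>(i^X)=>(i^i)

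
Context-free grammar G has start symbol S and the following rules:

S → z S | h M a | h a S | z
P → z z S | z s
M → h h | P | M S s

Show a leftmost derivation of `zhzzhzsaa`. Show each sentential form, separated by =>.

S => zS => zhMa => zhPa => zhzzSa => zhzzhMaa => zhzzhPaa => zhzzhzsaa

S => zS   [S → z S]
zS => zhMa   [S → h M a]
zhMa => zhPa   [M → P]
zhPa => zhzzSa   [P → z z S]
zhzzSa => zhzzhMaa   [S → h M a]
zhzzhMaa => zhzzhPaa   [M → P]
zhzzhPaa => zhzzhzsaa   [P → z s]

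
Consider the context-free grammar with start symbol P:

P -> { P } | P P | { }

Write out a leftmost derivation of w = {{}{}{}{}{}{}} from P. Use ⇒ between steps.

P ⇒ {P}   [P -> { P }]
{P} ⇒ {PP}   [P -> P P]
{PP} ⇒ {PPP}   [P -> P P]
{PPP} ⇒ {PPPP}   [P -> P P]
{PPPP} ⇒ {PPPPP}   [P -> P P]
{PPPPP} ⇒ {PPPPPP}   [P -> P P]
{PPPPPP} ⇒ {{}PPPPP}   [P -> { }]
{{}PPPPP} ⇒ {{}{}PPPP}   [P -> { }]
{{}{}PPPP} ⇒ {{}{}{}PPP}   [P -> { }]
{{}{}{}PPP} ⇒ {{}{}{}{}PP}   [P -> { }]
{{}{}{}{}PP} ⇒ {{}{}{}{}{}P}   [P -> { }]
{{}{}{}{}{}P} ⇒ {{}{}{}{}{}{}}   [P -> { }]

P ⇒ {P} ⇒ {PP} ⇒ {PPP} ⇒ {PPPP} ⇒ {PPPPP} ⇒ {PPPPPP} ⇒ {{}PPPPP} ⇒ {{}{}PPPP} ⇒ {{}{}{}PPP} ⇒ {{}{}{}{}PP} ⇒ {{}{}{}{}{}P} ⇒ {{}{}{}{}{}{}}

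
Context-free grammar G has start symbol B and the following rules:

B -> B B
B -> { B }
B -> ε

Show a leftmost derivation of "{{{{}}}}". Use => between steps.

B => BB   [B -> B B]
BB => {B}B   [B -> { B }]
{B}B => {{B}}B   [B -> { B }]
{{B}}B => {{BB}}B   [B -> B B]
{{BB}}B => {{{B}B}}B   [B -> { B }]
{{{B}B}}B => {{{{B}}B}}B   [B -> { B }]
{{{{B}}B}}B => {{{{}}B}}B   [B -> ε]
{{{{}}B}}B => {{{{}}}}B   [B -> ε]
{{{{}}}}B => {{{{}}}}   [B -> ε]

B => BB => {B}B => {{B}}B => {{BB}}B => {{{B}B}}B => {{{{B}}B}}B => {{{{}}B}}B => {{{{}}}}B => {{{{}}}}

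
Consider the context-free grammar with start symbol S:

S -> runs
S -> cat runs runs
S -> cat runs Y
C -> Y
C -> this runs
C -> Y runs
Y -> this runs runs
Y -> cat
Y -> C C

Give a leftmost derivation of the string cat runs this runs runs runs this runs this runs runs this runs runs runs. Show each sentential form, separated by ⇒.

S ⇒ cat runs Y ⇒ cat runs C C ⇒ cat runs Y C ⇒ cat runs C C C ⇒ cat runs Y runs C C ⇒ cat runs this runs runs runs C C ⇒ cat runs this runs runs runs Y C ⇒ cat runs this runs runs runs C C C ⇒ cat runs this runs runs runs this runs C C ⇒ cat runs this runs runs runs this runs Y C ⇒ cat runs this runs runs runs this runs this runs runs C ⇒ cat runs this runs runs runs this runs this runs runs Y runs ⇒ cat runs this runs runs runs this runs this runs runs this runs runs runs

S ⇒ cat runs Y   [S -> cat runs Y]
cat runs Y ⇒ cat runs C C   [Y -> C C]
cat runs C C ⇒ cat runs Y C   [C -> Y]
cat runs Y C ⇒ cat runs C C C   [Y -> C C]
cat runs C C C ⇒ cat runs Y runs C C   [C -> Y runs]
cat runs Y runs C C ⇒ cat runs this runs runs runs C C   [Y -> this runs runs]
cat runs this runs runs runs C C ⇒ cat runs this runs runs runs Y C   [C -> Y]
cat runs this runs runs runs Y C ⇒ cat runs this runs runs runs C C C   [Y -> C C]
cat runs this runs runs runs C C C ⇒ cat runs this runs runs runs this runs C C   [C -> this runs]
cat runs this runs runs runs this runs C C ⇒ cat runs this runs runs runs this runs Y C   [C -> Y]
cat runs this runs runs runs this runs Y C ⇒ cat runs this runs runs runs this runs this runs runs C   [Y -> this runs runs]
cat runs this runs runs runs this runs this runs runs C ⇒ cat runs this runs runs runs this runs this runs runs Y runs   [C -> Y runs]
cat runs this runs runs runs this runs this runs runs Y runs ⇒ cat runs this runs runs runs this runs this runs runs this runs runs runs   [Y -> this runs runs]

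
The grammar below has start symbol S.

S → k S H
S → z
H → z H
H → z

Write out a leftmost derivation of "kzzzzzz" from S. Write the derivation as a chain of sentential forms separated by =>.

S => kSH => kzH => kzzH => kzzzH => kzzzzH => kzzzzzH => kzzzzzz

S => kSH   [S → k S H]
kSH => kzH   [S → z]
kzH => kzzH   [H → z H]
kzzH => kzzzH   [H → z H]
kzzzH => kzzzzH   [H → z H]
kzzzzH => kzzzzzH   [H → z H]
kzzzzzH => kzzzzzz   [H → z]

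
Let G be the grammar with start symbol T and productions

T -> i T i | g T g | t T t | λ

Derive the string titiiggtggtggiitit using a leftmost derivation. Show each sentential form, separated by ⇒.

T ⇒ tTt ⇒ tiTit ⇒ titTtit ⇒ titiTitit ⇒ titiiTiitit ⇒ titiigTgiitit ⇒ titiiggTggiitit ⇒ titiiggtTtggiitit ⇒ titiiggtgTgtggiitit ⇒ titiiggtggtggiitit

T ⇒ tTt   [T -> t T t]
tTt ⇒ tiTit   [T -> i T i]
tiTit ⇒ titTtit   [T -> t T t]
titTtit ⇒ titiTitit   [T -> i T i]
titiTitit ⇒ titiiTiitit   [T -> i T i]
titiiTiitit ⇒ titiigTgiitit   [T -> g T g]
titiigTgiitit ⇒ titiiggTggiitit   [T -> g T g]
titiiggTggiitit ⇒ titiiggtTtggiitit   [T -> t T t]
titiiggtTtggiitit ⇒ titiiggtgTgtggiitit   [T -> g T g]
titiiggtgTgtggiitit ⇒ titiiggtggtggiitit   [T -> λ]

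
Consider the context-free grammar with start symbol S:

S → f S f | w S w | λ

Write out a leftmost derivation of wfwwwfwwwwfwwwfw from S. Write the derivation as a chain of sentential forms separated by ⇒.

S ⇒ wSw ⇒ wfSfw ⇒ wfwSwfw ⇒ wfwwSwwfw ⇒ wfwwwSwwwfw ⇒ wfwwwfSfwwwfw ⇒ wfwwwfwSwfwwwfw ⇒ wfwwwfwwSwwfwwwfw ⇒ wfwwwfwwwwfwwwfw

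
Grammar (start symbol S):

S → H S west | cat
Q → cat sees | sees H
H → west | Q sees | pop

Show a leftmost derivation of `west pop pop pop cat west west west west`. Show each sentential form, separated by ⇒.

S ⇒ H S west   [S → H S west]
H S west ⇒ west S west   [H → west]
west S west ⇒ west H S west west   [S → H S west]
west H S west west ⇒ west pop S west west   [H → pop]
west pop S west west ⇒ west pop H S west west west   [S → H S west]
west pop H S west west west ⇒ west pop pop S west west west   [H → pop]
west pop pop S west west west ⇒ west pop pop H S west west west west   [S → H S west]
west pop pop H S west west west west ⇒ west pop pop pop S west west west west   [H → pop]
west pop pop pop S west west west west ⇒ west pop pop pop cat west west west west   [S → cat]

S ⇒ H S west ⇒ west S west ⇒ west H S west west ⇒ west pop S west west ⇒ west pop H S west west west ⇒ west pop pop S west west west ⇒ west pop pop H S west west west west ⇒ west pop pop pop S west west west west ⇒ west pop pop pop cat west west west west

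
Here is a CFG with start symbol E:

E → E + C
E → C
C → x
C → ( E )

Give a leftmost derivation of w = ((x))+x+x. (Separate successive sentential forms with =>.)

E => E+C   [E → E + C]
E+C => E+C+C   [E → E + C]
E+C+C => C+C+C   [E → C]
C+C+C => (E)+C+C   [C → ( E )]
(E)+C+C => (C)+C+C   [E → C]
(C)+C+C => ((E))+C+C   [C → ( E )]
((E))+C+C => ((C))+C+C   [E → C]
((C))+C+C => ((x))+C+C   [C → x]
((x))+C+C => ((x))+x+C   [C → x]
((x))+x+C => ((x))+x+x   [C → x]

E => E+C => E+C+C => C+C+C => (E)+C+C => (C)+C+C => ((E))+C+C => ((C))+C+C => ((x))+C+C => ((x))+x+C => ((x))+x+x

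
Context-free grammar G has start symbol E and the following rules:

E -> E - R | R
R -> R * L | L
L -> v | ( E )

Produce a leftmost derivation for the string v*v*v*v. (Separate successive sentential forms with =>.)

E => R   [E -> R]
R => R*L   [R -> R * L]
R*L => R*L*L   [R -> R * L]
R*L*L => R*L*L*L   [R -> R * L]
R*L*L*L => L*L*L*L   [R -> L]
L*L*L*L => v*L*L*L   [L -> v]
v*L*L*L => v*v*L*L   [L -> v]
v*v*L*L => v*v*v*L   [L -> v]
v*v*v*L => v*v*v*v   [L -> v]

E=>R=>R*L=>R*L*L=>R*L*L*L=>L*L*L*L=>v*L*L*L=>v*v*L*L=>v*v*v*L=>v*v*v*v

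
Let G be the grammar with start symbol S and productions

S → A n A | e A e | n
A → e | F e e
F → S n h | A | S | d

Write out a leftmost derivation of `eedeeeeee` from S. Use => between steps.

S => eAe   [S → e A e]
eAe => eFeee   [A → F e e]
eFeee => eSeee   [F → S]
eSeee => eeAeeee   [S → e A e]
eeAeeee => eeFeeeeee   [A → F e e]
eeFeeeeee => eedeeeeee   [F → d]

S=>eAe=>eFeee=>eSeee=>eeAeeee=>eeFeeeeee=>eedeeeeee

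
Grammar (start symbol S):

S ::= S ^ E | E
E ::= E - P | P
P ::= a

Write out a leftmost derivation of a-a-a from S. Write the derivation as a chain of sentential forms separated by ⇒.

S ⇒ E ⇒ E-P ⇒ E-P-P ⇒ P-P-P ⇒ a-P-P ⇒ a-a-P ⇒ a-a-a

S ⇒ E   [S ::= E]
E ⇒ E-P   [E ::= E - P]
E-P ⇒ E-P-P   [E ::= E - P]
E-P-P ⇒ P-P-P   [E ::= P]
P-P-P ⇒ a-P-P   [P ::= a]
a-P-P ⇒ a-a-P   [P ::= a]
a-a-P ⇒ a-a-a   [P ::= a]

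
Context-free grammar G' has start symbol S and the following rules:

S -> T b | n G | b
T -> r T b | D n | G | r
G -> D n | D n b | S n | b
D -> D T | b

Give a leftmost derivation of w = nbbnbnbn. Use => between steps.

S=>nG=>nSn=>nTbn=>nDnbn=>nDTnbn=>nbTnbn=>nbGnbn=>nbDnbnbn=>nbbnbnbn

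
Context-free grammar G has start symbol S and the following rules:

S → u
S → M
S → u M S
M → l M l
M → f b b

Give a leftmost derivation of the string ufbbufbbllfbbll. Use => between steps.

S => uMS => ufbbS => ufbbuMS => ufbbufbbS => ufbbufbbM => ufbbufbblMl => ufbbufbbllMll => ufbbufbbllfbbll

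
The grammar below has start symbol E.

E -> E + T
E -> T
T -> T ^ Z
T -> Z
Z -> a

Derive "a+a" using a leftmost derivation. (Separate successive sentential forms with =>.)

E => E+T   [E -> E + T]
E+T => T+T   [E -> T]
T+T => Z+T   [T -> Z]
Z+T => a+T   [Z -> a]
a+T => a+Z   [T -> Z]
a+Z => a+a   [Z -> a]

E=>E+T=>T+T=>Z+T=>a+T=>a+Z=>a+a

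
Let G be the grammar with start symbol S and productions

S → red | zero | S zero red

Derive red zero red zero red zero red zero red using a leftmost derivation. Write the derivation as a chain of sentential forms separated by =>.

S => S zero red   [S → S zero red]
S zero red => S zero red zero red   [S → S zero red]
S zero red zero red => S zero red zero red zero red   [S → S zero red]
S zero red zero red zero red => S zero red zero red zero red zero red   [S → S zero red]
S zero red zero red zero red zero red => red zero red zero red zero red zero red   [S → red]

S => S zero red => S zero red zero red => S zero red zero red zero red => S zero red zero red zero red zero red => red zero red zero red zero red zero red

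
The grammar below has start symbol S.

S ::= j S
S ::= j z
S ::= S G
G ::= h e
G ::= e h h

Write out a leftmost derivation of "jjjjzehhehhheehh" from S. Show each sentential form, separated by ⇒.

S⇒SG⇒SGG⇒jSGG⇒jSGGG⇒jjSGGG⇒jjjSGGG⇒jjjSGGGG⇒jjjjzGGGG⇒jjjjzehhGGG⇒jjjjzehhehhGG⇒jjjjzehhehhheG⇒jjjjzehhehhheehh

S ⇒ SG   [S ::= S G]
SG ⇒ SGG   [S ::= S G]
SGG ⇒ jSGG   [S ::= j S]
jSGG ⇒ jSGGG   [S ::= S G]
jSGGG ⇒ jjSGGG   [S ::= j S]
jjSGGG ⇒ jjjSGGG   [S ::= j S]
jjjSGGG ⇒ jjjSGGGG   [S ::= S G]
jjjSGGGG ⇒ jjjjzGGGG   [S ::= j z]
jjjjzGGGG ⇒ jjjjzehhGGG   [G ::= e h h]
jjjjzehhGGG ⇒ jjjjzehhehhGG   [G ::= e h h]
jjjjzehhehhGG ⇒ jjjjzehhehhheG   [G ::= h e]
jjjjzehhehhheG ⇒ jjjjzehhehhheehh   [G ::= e h h]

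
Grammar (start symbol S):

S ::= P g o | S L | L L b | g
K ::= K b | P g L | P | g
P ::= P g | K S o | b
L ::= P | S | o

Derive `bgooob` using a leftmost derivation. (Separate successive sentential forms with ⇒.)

S ⇒ LLb ⇒ PLb ⇒ KSoLb ⇒ PSoLb ⇒ bSoLb ⇒ bSLoLb ⇒ bgLoLb ⇒ bgooLb ⇒ bgooob

S ⇒ LLb   [S ::= L L b]
LLb ⇒ PLb   [L ::= P]
PLb ⇒ KSoLb   [P ::= K S o]
KSoLb ⇒ PSoLb   [K ::= P]
PSoLb ⇒ bSoLb   [P ::= b]
bSoLb ⇒ bSLoLb   [S ::= S L]
bSLoLb ⇒ bgLoLb   [S ::= g]
bgLoLb ⇒ bgooLb   [L ::= o]
bgooLb ⇒ bgooob   [L ::= o]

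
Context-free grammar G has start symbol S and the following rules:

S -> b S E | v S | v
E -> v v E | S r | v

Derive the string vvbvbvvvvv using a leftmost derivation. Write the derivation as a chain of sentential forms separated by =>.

S => vS => vvS => vvbSE => vvbvSE => vvbvbSEE => vvbvbvEE => vvbvbvvvEE => vvbvbvvvvE => vvbvbvvvvv

S => vS   [S -> v S]
vS => vvS   [S -> v S]
vvS => vvbSE   [S -> b S E]
vvbSE => vvbvSE   [S -> v S]
vvbvSE => vvbvbSEE   [S -> b S E]
vvbvbSEE => vvbvbvEE   [S -> v]
vvbvbvEE => vvbvbvvvEE   [E -> v v E]
vvbvbvvvEE => vvbvbvvvvE   [E -> v]
vvbvbvvvvE => vvbvbvvvvv   [E -> v]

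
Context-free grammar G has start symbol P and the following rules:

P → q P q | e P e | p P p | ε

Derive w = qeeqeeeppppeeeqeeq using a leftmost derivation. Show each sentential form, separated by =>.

P => qPq   [P → q P q]
qPq => qePeq   [P → e P e]
qePeq => qeePeeq   [P → e P e]
qeePeeq => qeeqPqeeq   [P → q P q]
qeeqPqeeq => qeeqePeqeeq   [P → e P e]
qeeqePeqeeq => qeeqeePeeqeeq   [P → e P e]
qeeqeePeeqeeq => qeeqeeePeeeqeeq   [P → e P e]
qeeqeeePeeeqeeq => qeeqeeepPpeeeqeeq   [P → p P p]
qeeqeeepPpeeeqeeq => qeeqeeeppPppeeeqeeq   [P → p P p]
qeeqeeeppPppeeeqeeq => qeeqeeeppppeeeqeeq   [P → ε]

P => qPq => qePeq => qeePeeq => qeeqPqeeq => qeeqePeqeeq => qeeqeePeeqeeq => qeeqeeePeeeqeeq => qeeqeeepPpeeeqeeq => qeeqeeeppPppeeeqeeq => qeeqeeeppppeeeqeeq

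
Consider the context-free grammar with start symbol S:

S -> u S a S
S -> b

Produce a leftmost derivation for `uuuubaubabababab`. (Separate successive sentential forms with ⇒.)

S ⇒ uSaS ⇒ uuSaSaS ⇒ uuuSaSaSaS ⇒ uuuuSaSaSaSaS ⇒ uuuubaSaSaSaS ⇒ uuuubauSaSaSaSaS ⇒ uuuubaubaSaSaSaS ⇒ uuuubaubabaSaSaS ⇒ uuuubaubababaSaS ⇒ uuuubaubabababaS ⇒ uuuubaubabababab

S ⇒ uSaS   [S -> u S a S]
uSaS ⇒ uuSaSaS   [S -> u S a S]
uuSaSaS ⇒ uuuSaSaSaS   [S -> u S a S]
uuuSaSaSaS ⇒ uuuuSaSaSaSaS   [S -> u S a S]
uuuuSaSaSaSaS ⇒ uuuubaSaSaSaS   [S -> b]
uuuubaSaSaSaS ⇒ uuuubauSaSaSaSaS   [S -> u S a S]
uuuubauSaSaSaSaS ⇒ uuuubaubaSaSaSaS   [S -> b]
uuuubaubaSaSaSaS ⇒ uuuubaubabaSaSaS   [S -> b]
uuuubaubabaSaSaS ⇒ uuuubaubababaSaS   [S -> b]
uuuubaubababaSaS ⇒ uuuubaubabababaS   [S -> b]
uuuubaubabababaS ⇒ uuuubaubabababab   [S -> b]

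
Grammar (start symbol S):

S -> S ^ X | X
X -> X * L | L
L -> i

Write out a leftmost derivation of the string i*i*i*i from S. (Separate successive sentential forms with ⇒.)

S ⇒ X   [S -> X]
X ⇒ X*L   [X -> X * L]
X*L ⇒ X*L*L   [X -> X * L]
X*L*L ⇒ X*L*L*L   [X -> X * L]
X*L*L*L ⇒ L*L*L*L   [X -> L]
L*L*L*L ⇒ i*L*L*L   [L -> i]
i*L*L*L ⇒ i*i*L*L   [L -> i]
i*i*L*L ⇒ i*i*i*L   [L -> i]
i*i*i*L ⇒ i*i*i*i   [L -> i]

S ⇒ X ⇒ X*L ⇒ X*L*L ⇒ X*L*L*L ⇒ L*L*L*L ⇒ i*L*L*L ⇒ i*i*L*L ⇒ i*i*i*L ⇒ i*i*i*i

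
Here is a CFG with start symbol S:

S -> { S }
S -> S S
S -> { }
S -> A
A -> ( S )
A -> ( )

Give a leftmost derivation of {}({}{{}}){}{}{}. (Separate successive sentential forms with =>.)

S=>SS=>SSS=>SSSS=>{}SSS=>{}SSSS=>{}ASSS=>{}(S)SSS=>{}(SS)SSS=>{}({}S)SSS=>{}({}{S})SSS=>{}({}{{}})SSS=>{}({}{{}}){}SS=>{}({}{{}}){}{}S=>{}({}{{}}){}{}{}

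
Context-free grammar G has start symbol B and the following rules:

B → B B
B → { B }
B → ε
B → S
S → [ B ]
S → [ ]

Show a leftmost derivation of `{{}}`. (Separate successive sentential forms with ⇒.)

B ⇒ BB ⇒ {B}B ⇒ {BB}B ⇒ {BBB}B ⇒ {{B}BB}B ⇒ {{}BB}B ⇒ {{}B}B ⇒ {{}}B ⇒ {{}}

B ⇒ BB   [B → B B]
BB ⇒ {B}B   [B → { B }]
{B}B ⇒ {BB}B   [B → B B]
{BB}B ⇒ {BBB}B   [B → B B]
{BBB}B ⇒ {{B}BB}B   [B → { B }]
{{B}BB}B ⇒ {{}BB}B   [B → ε]
{{}BB}B ⇒ {{}B}B   [B → ε]
{{}B}B ⇒ {{}}B   [B → ε]
{{}}B ⇒ {{}}   [B → ε]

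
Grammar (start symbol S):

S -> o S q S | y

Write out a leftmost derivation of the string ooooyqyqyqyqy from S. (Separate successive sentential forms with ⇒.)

S ⇒ oSqS   [S -> o S q S]
oSqS ⇒ ooSqSqS   [S -> o S q S]
ooSqSqS ⇒ oooSqSqSqS   [S -> o S q S]
oooSqSqSqS ⇒ ooooSqSqSqSqS   [S -> o S q S]
ooooSqSqSqSqS ⇒ ooooyqSqSqSqS   [S -> y]
ooooyqSqSqSqS ⇒ ooooyqyqSqSqS   [S -> y]
ooooyqyqSqSqS ⇒ ooooyqyqyqSqS   [S -> y]
ooooyqyqyqSqS ⇒ ooooyqyqyqyqS   [S -> y]
ooooyqyqyqyqS ⇒ ooooyqyqyqyqy   [S -> y]

S⇒oSqS⇒ooSqSqS⇒oooSqSqSqS⇒ooooSqSqSqSqS⇒ooooyqSqSqSqS⇒ooooyqyqSqSqS⇒ooooyqyqyqSqS⇒ooooyqyqyqyqS⇒ooooyqyqyqyqy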